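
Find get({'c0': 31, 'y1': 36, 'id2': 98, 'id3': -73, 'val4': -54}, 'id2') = 98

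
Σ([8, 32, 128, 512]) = 8 + 32 + 128 + 512
= 680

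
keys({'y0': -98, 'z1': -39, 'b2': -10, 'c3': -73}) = ['y0', 'z1', 'b2', 'c3']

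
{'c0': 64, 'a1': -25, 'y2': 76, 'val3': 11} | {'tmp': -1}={'c0': 64, 'a1': -25, 'y2': 76, 'val3': 11, 'tmp': -1}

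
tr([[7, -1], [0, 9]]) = 16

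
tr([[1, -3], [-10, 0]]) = diagonal: 1 + 0
= 1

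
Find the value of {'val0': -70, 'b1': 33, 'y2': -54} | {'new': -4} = {'val0': -70, 'b1': 33, 'y2': -54, 'new': -4}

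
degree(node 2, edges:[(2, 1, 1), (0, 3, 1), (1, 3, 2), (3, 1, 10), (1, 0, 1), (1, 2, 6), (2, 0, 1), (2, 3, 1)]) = incident: (2,1), (1,2), (2,0), (2,3)
= 4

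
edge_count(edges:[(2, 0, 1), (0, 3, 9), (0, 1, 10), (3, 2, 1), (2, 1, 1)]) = 5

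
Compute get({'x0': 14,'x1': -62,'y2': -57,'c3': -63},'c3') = -63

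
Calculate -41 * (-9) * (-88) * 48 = -1558656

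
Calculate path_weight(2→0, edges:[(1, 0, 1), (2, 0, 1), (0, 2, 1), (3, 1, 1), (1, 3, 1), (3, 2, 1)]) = 1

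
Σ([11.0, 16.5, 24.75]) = 11.0 + 16.5 + 24.75
= 52.25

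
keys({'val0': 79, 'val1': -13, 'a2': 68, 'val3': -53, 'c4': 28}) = ['val0', 'val1', 'a2', 'val3', 'c4']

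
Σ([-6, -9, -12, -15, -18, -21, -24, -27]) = -132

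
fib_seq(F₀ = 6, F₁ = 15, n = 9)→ F_2 = F_1 + F_0 = 21
F_3 = F_2 + F_1 = 36
F_4 = F_3 + F_2 = 57
...
= [6, 15, 21, 36, 57, 93, 150, 243, 393]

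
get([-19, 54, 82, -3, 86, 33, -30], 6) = -30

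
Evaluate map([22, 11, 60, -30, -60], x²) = (22)²=484, (11)²=121, (60)²=3600, (-30)²=900, (-60)²=3600
= [484, 121, 3600, 900, 3600]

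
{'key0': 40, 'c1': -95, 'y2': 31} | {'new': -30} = {'key0': 40, 'c1': -95, 'y2': 31, 'new': -30}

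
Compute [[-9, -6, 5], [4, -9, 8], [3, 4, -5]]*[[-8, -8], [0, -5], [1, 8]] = C[0][0] = (-9)*(-8) + (-6)*(0) + (5)*(1) = 77
C[0][1] = (-9)*(-8) + (-6)*(-5) + (5)*(8) = 142
C[1][0] = (4)*(-8) + (-9)*(0) + (8)*(1) = -24
C[1][1] = (4)*(-8) + (-9)*(-5) + (8)*(8) = 77
C[2][0] = (3)*(-8) + (4)*(0) + (-5)*(1) = -29
C[2][1] = (3)*(-8) + (4)*(-5) + (-5)*(8) = -84
= [[77, 142], [-24, 77], [-29, -84]]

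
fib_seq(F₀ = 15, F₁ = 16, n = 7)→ F_2 = F_1 + F_0 = 31
F_3 = F_2 + F_1 = 47
F_4 = F_3 + F_2 = 78
...
= [15, 16, 31, 47, 78, 125, 203]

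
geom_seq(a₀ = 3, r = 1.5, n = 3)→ a_0 = 3*1.5^0 = 3.0
a_1 = 3*1.5^1 = 4.5
a_2 = 3*1.5^2 = 6.75
= [3.0, 4.5, 6.75]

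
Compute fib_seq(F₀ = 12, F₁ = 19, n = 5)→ F_2 = F_1 + F_0 = 31
F_3 = F_2 + F_1 = 50
F_4 = F_3 + F_2 = 81
= [12, 19, 31, 50, 81]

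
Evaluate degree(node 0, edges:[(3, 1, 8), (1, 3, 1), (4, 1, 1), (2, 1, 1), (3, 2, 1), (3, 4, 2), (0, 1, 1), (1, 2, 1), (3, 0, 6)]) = incident: (0,1), (3,0)
= 2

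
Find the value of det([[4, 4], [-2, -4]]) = -8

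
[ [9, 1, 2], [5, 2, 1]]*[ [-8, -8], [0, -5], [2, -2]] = [[-68, -81], [-38, -52]]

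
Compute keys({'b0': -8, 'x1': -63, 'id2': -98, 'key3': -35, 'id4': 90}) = ['b0', 'x1', 'id2', 'key3', 'id4']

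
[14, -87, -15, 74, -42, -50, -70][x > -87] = [14, -15, 74, -42, -50, -70]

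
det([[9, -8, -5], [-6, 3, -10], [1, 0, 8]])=(1)*(9)*det([[3, -10], [0, 8]]) + (-1)*(-8)*det([[-6, -10], [1, 8]]) + (1)*(-5)*det([[-6, 3], [1, 0]])
= 216 + -304 + 15
= -73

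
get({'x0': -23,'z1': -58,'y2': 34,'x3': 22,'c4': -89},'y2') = 34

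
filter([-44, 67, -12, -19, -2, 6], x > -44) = [67, -12, -19, -2, 6]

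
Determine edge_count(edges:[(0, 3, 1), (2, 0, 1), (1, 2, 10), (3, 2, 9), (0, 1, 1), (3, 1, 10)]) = 6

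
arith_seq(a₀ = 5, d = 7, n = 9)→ a_0 = 5 + 0*7 = 5
a_1 = 5 + 1*7 = 12
a_2 = 5 + 2*7 = 19
...
= [5, 12, 19, 26, 33, 40, 47, 54, 61]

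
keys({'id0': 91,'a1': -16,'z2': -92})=['id0', 'a1', 'z2']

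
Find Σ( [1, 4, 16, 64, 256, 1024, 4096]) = 1 + 4 + 16 + 64 + 256 + 1024 + 4096
= 5461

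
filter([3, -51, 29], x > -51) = keep x where x > -51: 3✓, -51✗, 29✓
= [3, 29]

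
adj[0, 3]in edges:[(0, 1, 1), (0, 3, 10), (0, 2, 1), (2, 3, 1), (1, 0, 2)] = 10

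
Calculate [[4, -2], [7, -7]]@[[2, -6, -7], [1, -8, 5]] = C[0][0] = (4)*(2) + (-2)*(1) = 6
C[0][1] = (4)*(-6) + (-2)*(-8) = -8
C[0][2] = (4)*(-7) + (-2)*(5) = -38
C[1][0] = (7)*(2) + (-7)*(1) = 7
C[1][1] = (7)*(-6) + (-7)*(-8) = 14
C[1][2] = (7)*(-7) + (-7)*(5) = -84
= [[6, -8, -38], [7, 14, -84]]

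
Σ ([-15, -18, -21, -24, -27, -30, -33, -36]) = (-15) + (-18) + (-21) + (-24) + (-27) + (-30) + (-33) + (-36)
= -204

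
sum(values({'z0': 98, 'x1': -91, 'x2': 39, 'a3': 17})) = 98 + (-91) + 39 + 17
= 63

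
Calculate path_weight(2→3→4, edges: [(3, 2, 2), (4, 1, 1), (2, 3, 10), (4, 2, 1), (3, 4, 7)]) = 17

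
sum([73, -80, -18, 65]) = 40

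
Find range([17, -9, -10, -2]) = 27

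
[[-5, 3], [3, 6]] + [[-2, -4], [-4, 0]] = [[-7, -1], [-1, 6]]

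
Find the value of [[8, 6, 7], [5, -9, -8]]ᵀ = [[8, 5], [6, -9], [7, -8]]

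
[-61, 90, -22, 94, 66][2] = -22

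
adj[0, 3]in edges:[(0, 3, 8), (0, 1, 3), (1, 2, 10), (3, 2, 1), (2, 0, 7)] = 8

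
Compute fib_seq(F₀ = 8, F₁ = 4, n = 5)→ [8, 4, 12, 16, 28]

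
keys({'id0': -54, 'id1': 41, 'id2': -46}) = ['id0', 'id1', 'id2']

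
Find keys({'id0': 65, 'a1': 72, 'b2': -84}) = ['id0', 'a1', 'b2']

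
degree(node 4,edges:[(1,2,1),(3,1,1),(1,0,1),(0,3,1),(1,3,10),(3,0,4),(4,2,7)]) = 1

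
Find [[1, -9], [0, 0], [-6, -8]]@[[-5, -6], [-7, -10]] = C[0][0] = (1)*(-5) + (-9)*(-7) = 58
C[0][1] = (1)*(-6) + (-9)*(-10) = 84
C[1][0] = (0)*(-5) + (0)*(-7) = 0
C[1][1] = (0)*(-6) + (0)*(-10) = 0
C[2][0] = (-6)*(-5) + (-8)*(-7) = 86
C[2][1] = (-6)*(-6) + (-8)*(-10) = 116
= [[58, 84], [0, 0], [86, 116]]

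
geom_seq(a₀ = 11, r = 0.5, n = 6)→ [11.0, 5.5, 2.75, 1.375, 0.6875, 0.34375]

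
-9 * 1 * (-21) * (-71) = -13419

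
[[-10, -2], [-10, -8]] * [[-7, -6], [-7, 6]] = [[84, 48], [126, 12]]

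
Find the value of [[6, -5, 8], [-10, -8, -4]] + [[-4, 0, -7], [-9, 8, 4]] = [[2, -5, 1], [-19, 0, 0]]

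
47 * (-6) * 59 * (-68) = 1131384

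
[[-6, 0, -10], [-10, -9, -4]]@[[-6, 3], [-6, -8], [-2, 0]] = C[0][0] = (-6)*(-6) + (0)*(-6) + (-10)*(-2) = 56
C[0][1] = (-6)*(3) + (0)*(-8) + (-10)*(0) = -18
C[1][0] = (-10)*(-6) + (-9)*(-6) + (-4)*(-2) = 122
C[1][1] = (-10)*(3) + (-9)*(-8) + (-4)*(0) = 42
= [[56, -18], [122, 42]]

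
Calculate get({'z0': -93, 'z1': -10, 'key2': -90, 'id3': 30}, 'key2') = -90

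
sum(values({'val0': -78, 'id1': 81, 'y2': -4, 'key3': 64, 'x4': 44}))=107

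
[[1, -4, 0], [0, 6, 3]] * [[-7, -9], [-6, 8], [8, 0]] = C[0][0] = (1)*(-7) + (-4)*(-6) + (0)*(8) = 17
C[0][1] = (1)*(-9) + (-4)*(8) + (0)*(0) = -41
C[1][0] = (0)*(-7) + (6)*(-6) + (3)*(8) = -12
C[1][1] = (0)*(-9) + (6)*(8) + (3)*(0) = 48
= [[17, -41], [-12, 48]]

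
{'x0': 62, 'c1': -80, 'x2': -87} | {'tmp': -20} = {'x0': 62, 'c1': -80, 'x2': -87, 'tmp': -20}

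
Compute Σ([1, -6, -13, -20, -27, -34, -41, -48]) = -188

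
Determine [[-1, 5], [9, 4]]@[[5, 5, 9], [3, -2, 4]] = C[0][0] = (-1)*(5) + (5)*(3) = 10
C[0][1] = (-1)*(5) + (5)*(-2) = -15
C[0][2] = (-1)*(9) + (5)*(4) = 11
C[1][0] = (9)*(5) + (4)*(3) = 57
C[1][1] = (9)*(5) + (4)*(-2) = 37
C[1][2] = (9)*(9) + (4)*(4) = 97
= [[10, -15, 11], [57, 37, 97]]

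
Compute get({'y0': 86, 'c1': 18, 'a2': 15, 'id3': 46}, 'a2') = 15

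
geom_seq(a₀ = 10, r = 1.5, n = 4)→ a_0 = 10*1.5^0 = 10.0
a_1 = 10*1.5^1 = 15.0
a_2 = 10*1.5^2 = 22.5
...
= [10.0, 15.0, 22.5, 33.75]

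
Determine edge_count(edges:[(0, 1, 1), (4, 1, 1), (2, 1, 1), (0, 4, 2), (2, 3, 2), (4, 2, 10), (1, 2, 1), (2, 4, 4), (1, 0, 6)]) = 9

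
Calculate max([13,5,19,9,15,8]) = 19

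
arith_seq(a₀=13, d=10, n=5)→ a_0 = 13 + 0*10 = 13
a_1 = 13 + 1*10 = 23
a_2 = 13 + 2*10 = 33
...
= [13, 23, 33, 43, 53]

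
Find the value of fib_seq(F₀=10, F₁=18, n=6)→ F_2 = F_1 + F_0 = 28
F_3 = F_2 + F_1 = 46
F_4 = F_3 + F_2 = 74
...
= [10, 18, 28, 46, 74, 120]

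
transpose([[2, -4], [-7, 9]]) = [[2, -7], [-4, 9]]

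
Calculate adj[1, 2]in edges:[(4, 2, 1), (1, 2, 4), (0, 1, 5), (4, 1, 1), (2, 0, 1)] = 4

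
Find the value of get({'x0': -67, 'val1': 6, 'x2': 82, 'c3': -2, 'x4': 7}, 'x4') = 7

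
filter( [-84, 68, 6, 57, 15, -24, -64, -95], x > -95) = [-84, 68, 6, 57, 15, -24, -64]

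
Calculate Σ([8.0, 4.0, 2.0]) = 14.0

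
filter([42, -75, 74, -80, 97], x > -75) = [42, 74, 97]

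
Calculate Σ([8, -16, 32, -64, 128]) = 8 + -16 + 32 + -64 + 128
= 88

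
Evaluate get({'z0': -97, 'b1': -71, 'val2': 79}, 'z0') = -97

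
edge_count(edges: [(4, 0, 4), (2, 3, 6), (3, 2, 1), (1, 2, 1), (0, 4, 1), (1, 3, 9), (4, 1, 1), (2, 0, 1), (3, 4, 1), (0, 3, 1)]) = 10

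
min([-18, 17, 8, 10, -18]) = -18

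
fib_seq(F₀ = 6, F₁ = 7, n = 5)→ [6, 7, 13, 20, 33]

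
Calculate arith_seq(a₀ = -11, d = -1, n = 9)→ [-11, -12, -13, -14, -15, -16, -17, -18, -19]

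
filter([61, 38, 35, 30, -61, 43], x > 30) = [61, 38, 35, 43]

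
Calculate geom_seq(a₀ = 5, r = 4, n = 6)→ a_0 = 5*4^0 = 5
a_1 = 5*4^1 = 20
a_2 = 5*4^2 = 80
...
= [5, 20, 80, 320, 1280, 5120]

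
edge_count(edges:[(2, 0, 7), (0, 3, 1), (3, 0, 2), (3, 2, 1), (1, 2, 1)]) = 5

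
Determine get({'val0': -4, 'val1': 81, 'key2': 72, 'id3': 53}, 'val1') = 81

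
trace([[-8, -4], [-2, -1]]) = -9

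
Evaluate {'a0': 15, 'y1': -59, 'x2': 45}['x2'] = 45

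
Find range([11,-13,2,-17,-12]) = 28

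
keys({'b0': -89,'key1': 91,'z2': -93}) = ['b0', 'key1', 'z2']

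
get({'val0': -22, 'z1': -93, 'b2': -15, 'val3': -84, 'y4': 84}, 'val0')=-22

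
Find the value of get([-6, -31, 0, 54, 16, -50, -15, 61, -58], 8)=-58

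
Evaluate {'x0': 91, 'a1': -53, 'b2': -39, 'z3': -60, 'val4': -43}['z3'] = -60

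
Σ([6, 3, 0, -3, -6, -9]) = -9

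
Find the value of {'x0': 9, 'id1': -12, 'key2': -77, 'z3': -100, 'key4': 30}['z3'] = -100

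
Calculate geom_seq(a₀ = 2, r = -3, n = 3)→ [2, -6, 18]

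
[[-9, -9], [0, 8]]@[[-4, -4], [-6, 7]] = [[90, -27], [-48, 56]]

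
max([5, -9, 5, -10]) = 5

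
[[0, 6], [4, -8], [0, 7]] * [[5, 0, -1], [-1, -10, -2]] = C[0][0] = (0)*(5) + (6)*(-1) = -6
C[0][1] = (0)*(0) + (6)*(-10) = -60
C[0][2] = (0)*(-1) + (6)*(-2) = -12
C[1][0] = (4)*(5) + (-8)*(-1) = 28
C[1][1] = (4)*(0) + (-8)*(-10) = 80
C[1][2] = (4)*(-1) + (-8)*(-2) = 12
... (3 more cells)
= [[-6, -60, -12], [28, 80, 12], [-7, -70, -14]]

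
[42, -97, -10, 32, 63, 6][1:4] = [-97, -10, 32]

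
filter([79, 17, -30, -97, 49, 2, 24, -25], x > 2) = keep x where x > 2: 79✓, 17✓, -30✗, -97✗, 49✓, 2✗, 24✓, -25✗
= [79, 17, 49, 24]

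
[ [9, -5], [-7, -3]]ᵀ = [[9, -7], [-5, -3]]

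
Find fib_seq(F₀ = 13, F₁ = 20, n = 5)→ F_2 = F_1 + F_0 = 33
F_3 = F_2 + F_1 = 53
F_4 = F_3 + F_2 = 86
= [13, 20, 33, 53, 86]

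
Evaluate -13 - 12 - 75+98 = -2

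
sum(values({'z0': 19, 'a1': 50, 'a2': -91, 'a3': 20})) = 19 + 50 + (-91) + 20
= -2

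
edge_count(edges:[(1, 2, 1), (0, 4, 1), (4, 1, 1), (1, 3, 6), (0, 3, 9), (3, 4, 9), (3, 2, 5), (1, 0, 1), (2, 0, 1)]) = 9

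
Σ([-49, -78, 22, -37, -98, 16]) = -224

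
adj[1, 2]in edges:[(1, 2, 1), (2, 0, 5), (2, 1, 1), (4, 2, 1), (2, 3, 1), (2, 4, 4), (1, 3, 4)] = 1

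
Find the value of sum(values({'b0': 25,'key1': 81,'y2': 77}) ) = 25 + 81 + 77
= 183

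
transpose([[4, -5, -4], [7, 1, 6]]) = [[4, 7], [-5, 1], [-4, 6]]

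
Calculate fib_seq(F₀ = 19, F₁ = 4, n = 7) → [19, 4, 23, 27, 50, 77, 127]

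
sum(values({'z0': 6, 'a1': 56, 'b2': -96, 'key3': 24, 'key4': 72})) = 6 + 56 + (-96) + 24 + 72
= 62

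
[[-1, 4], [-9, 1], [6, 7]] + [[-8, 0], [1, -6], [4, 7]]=[[-9, 4], [-8, -5], [10, 14]]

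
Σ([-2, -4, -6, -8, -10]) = (-2) + (-4) + (-6) + (-8) + (-10)
= -30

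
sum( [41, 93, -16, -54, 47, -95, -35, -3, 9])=-13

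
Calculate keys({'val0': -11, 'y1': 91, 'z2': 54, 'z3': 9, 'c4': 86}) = ['val0', 'y1', 'z2', 'z3', 'c4']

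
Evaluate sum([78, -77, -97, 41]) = 78 + (-77) + (-97) + 41
= -55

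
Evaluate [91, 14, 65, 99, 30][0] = 91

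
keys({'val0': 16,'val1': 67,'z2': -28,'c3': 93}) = ['val0', 'val1', 'z2', 'c3']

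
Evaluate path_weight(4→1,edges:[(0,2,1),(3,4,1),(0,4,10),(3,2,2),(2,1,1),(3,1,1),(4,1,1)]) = w(4→1)=1
= 1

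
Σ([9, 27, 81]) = 117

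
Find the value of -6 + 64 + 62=120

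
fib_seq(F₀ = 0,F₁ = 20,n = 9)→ [0, 20, 20, 40, 60, 100, 160, 260, 420]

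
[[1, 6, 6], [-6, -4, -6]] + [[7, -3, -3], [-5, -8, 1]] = [[8, 3, 3], [-11, -12, -5]]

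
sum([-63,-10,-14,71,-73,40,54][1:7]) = 68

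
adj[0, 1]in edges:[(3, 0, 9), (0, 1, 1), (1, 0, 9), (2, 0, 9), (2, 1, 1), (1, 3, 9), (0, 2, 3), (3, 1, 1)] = 1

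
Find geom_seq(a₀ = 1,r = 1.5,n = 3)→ a_0 = 1*1.5^0 = 1.0
a_1 = 1*1.5^1 = 1.5
a_2 = 1*1.5^2 = 2.25
= [1.0, 1.5, 2.25]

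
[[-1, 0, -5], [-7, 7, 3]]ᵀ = [[-1, -7], [0, 7], [-5, 3]]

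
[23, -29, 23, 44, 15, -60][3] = 44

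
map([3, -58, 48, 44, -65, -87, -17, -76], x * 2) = [6, -116, 96, 88, -130, -174, -34, -152]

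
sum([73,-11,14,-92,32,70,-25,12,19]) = 92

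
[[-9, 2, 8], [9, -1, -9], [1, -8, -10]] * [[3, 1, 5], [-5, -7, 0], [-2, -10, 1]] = [[-53, -103, -37], [50, 106, 36], [63, 157, -5]]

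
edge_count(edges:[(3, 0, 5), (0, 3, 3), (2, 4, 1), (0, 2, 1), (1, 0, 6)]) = 5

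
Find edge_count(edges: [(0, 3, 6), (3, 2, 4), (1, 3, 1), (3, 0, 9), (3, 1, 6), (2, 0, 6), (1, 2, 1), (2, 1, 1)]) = 8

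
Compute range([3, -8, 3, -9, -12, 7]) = 19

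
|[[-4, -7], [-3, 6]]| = -45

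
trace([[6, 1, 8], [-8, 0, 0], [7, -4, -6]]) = diagonal: 6 + 0 + (-6)
= 0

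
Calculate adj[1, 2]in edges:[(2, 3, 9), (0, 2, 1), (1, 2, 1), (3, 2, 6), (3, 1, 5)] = 1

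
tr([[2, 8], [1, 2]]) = diagonal: 2 + 2
= 4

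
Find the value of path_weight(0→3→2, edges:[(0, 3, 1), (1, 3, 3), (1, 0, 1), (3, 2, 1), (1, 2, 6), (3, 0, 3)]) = w(0→3)=1 + w(3→2)=1
= 2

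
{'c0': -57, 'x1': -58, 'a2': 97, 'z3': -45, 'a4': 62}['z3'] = -45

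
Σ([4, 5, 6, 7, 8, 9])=4 + 5 + 6 + 7 + 8 + 9
= 39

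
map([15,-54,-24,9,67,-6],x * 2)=[30, -108, -48, 18, 134, -12]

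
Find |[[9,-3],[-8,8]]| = (9)*(8) - (-3)*(-8)
= 48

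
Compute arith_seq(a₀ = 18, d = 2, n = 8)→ a_0 = 18 + 0*2 = 18
a_1 = 18 + 1*2 = 20
a_2 = 18 + 2*2 = 22
...
= [18, 20, 22, 24, 26, 28, 30, 32]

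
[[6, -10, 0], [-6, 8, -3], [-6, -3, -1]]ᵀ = [[6, -6, -6], [-10, 8, -3], [0, -3, -1]]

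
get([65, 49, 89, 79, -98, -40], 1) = 49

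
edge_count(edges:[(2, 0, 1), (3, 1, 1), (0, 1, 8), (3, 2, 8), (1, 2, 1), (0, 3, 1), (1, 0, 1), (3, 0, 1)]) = 8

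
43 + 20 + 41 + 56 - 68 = 92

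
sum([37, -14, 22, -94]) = 37 + (-14) + 22 + (-94)
= -49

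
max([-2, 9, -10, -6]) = 9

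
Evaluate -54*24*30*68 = -2643840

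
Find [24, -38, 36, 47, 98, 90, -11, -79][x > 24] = [36, 47, 98, 90]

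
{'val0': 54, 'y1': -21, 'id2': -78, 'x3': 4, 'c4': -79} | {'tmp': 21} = {'val0': 54, 'y1': -21, 'id2': -78, 'x3': 4, 'c4': -79, 'tmp': 21}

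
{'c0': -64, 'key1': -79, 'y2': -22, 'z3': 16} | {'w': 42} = {'c0': -64, 'key1': -79, 'y2': -22, 'z3': 16, 'w': 42}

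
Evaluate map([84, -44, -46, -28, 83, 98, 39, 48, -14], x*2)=84*2=168, -44*2=-88, -46*2=-92, -28*2=-56, 83*2=166, 98*2=196, 39*2=78, 48*2=96, -14*2=-28
= [168, -88, -92, -56, 166, 196, 78, 96, -28]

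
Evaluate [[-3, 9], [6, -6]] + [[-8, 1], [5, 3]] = [[-11, 10], [11, -3]]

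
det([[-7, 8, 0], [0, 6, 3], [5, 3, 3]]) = 57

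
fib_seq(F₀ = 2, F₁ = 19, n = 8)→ [2, 19, 21, 40, 61, 101, 162, 263]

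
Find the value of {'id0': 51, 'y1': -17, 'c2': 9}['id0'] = 51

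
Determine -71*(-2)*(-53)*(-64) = 481664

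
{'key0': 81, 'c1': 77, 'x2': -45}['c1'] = 77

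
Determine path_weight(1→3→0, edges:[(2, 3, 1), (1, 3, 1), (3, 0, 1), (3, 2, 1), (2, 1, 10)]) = w(1→3)=1 + w(3→0)=1
= 2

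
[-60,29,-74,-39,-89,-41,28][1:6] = [29, -74, -39, -89, -41]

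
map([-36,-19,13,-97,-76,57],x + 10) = [-26, -9, 23, -87, -66, 67]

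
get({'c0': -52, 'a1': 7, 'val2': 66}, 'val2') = 66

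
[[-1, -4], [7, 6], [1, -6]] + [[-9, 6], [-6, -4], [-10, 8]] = [[-10, 2], [1, 2], [-9, 2]]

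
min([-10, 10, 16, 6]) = -10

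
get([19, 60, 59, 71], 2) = 59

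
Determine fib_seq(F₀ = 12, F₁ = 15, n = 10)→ [12, 15, 27, 42, 69, 111, 180, 291, 471, 762]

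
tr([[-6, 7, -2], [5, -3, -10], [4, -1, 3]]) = -6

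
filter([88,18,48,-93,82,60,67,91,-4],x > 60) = keep x where x > 60: 88✓, 18✗, 48✗, -93✗, 82✓, 60✗, 67✓, 91✓, -4✗
= [88, 82, 67, 91]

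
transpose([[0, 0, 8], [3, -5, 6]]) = [[0, 3], [0, -5], [8, 6]]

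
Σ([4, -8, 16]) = 4 + -8 + 16
= 12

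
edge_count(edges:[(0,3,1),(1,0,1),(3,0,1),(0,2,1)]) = 4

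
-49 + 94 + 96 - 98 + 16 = 59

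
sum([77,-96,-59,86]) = 77 + (-96) + (-59) + 86
= 8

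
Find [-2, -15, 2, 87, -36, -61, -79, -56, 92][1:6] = [-15, 2, 87, -36, -61]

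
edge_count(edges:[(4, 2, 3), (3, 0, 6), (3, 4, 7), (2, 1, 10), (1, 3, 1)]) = 5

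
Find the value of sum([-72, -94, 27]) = (-72) + (-94) + 27
= -139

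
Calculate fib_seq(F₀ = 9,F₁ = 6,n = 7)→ F_2 = F_1 + F_0 = 15
F_3 = F_2 + F_1 = 21
F_4 = F_3 + F_2 = 36
...
= [9, 6, 15, 21, 36, 57, 93]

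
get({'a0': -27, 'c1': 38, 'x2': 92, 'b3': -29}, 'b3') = -29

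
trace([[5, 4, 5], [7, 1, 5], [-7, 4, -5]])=1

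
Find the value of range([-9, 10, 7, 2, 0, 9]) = 19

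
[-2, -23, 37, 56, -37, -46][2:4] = [37, 56]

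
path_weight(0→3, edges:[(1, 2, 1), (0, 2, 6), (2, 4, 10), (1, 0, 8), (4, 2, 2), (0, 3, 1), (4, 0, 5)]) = w(0→3)=1
= 1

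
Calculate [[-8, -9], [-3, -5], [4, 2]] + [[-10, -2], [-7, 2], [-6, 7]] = [[-18, -11], [-10, -3], [-2, 9]]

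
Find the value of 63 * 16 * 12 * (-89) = -1076544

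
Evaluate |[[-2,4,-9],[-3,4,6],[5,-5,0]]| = 105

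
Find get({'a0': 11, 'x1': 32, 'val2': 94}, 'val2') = 94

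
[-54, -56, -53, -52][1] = -56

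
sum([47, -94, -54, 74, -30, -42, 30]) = -69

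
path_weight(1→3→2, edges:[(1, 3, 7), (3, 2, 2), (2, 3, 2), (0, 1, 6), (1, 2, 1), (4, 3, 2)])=9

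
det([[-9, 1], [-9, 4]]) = (-9)*(4) - (1)*(-9)
= -27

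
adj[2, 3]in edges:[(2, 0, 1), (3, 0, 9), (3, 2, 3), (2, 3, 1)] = 1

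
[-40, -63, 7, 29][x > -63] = [-40, 7, 29]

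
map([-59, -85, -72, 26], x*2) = -59*2=-118, -85*2=-170, -72*2=-144, 26*2=52
= [-118, -170, -144, 52]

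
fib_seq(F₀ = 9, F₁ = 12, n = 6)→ F_2 = F_1 + F_0 = 21
F_3 = F_2 + F_1 = 33
F_4 = F_3 + F_2 = 54
...
= [9, 12, 21, 33, 54, 87]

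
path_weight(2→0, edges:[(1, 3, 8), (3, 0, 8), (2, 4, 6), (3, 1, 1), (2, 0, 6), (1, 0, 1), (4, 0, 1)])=w(2→0)=6
= 6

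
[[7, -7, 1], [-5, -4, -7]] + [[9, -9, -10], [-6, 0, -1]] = [[16, -16, -9], [-11, -4, -8]]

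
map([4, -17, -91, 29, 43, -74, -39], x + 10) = [14, -7, -81, 39, 53, -64, -29]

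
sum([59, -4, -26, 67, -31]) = 65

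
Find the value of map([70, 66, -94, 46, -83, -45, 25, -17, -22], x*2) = 70*2=140, 66*2=132, -94*2=-188, 46*2=92, -83*2=-166, -45*2=-90, 25*2=50, -17*2=-34, -22*2=-44
= [140, 132, -188, 92, -166, -90, 50, -34, -44]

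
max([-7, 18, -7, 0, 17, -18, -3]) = 18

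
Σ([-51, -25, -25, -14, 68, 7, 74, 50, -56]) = (-51) + (-25) + (-25) + (-14) + 68 + 7 + 74 + 50 + (-56)
= 28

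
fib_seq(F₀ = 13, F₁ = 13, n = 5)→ [13, 13, 26, 39, 65]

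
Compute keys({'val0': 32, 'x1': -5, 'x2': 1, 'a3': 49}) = ['val0', 'x1', 'x2', 'a3']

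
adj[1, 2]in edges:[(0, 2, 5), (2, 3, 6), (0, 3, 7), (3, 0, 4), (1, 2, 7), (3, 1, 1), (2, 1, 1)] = 7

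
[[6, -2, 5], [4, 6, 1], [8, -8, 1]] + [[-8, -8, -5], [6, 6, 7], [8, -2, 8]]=[[-2, -10, 0], [10, 12, 8], [16, -10, 9]]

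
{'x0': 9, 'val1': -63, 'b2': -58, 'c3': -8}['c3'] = -8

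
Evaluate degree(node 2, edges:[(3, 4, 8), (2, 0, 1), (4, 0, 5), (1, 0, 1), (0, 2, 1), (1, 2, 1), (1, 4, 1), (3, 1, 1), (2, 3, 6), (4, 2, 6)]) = 5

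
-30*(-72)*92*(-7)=-1391040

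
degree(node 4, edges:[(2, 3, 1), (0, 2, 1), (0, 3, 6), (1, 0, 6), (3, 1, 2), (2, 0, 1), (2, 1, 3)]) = incident: none
= 0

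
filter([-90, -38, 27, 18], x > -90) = [-38, 27, 18]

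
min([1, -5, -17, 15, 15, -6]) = -17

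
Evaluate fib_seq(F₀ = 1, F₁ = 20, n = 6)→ [1, 20, 21, 41, 62, 103]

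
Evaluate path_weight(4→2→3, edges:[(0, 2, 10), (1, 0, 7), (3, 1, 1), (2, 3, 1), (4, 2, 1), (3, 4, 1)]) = 2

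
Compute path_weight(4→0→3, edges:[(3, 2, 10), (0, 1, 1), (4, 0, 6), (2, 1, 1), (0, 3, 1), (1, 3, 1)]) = w(4→0)=6 + w(0→3)=1
= 7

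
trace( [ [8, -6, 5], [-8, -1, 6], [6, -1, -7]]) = 0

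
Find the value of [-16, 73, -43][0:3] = [-16, 73, -43]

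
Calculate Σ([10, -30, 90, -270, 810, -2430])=-1820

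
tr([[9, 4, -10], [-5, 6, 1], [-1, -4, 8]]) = 23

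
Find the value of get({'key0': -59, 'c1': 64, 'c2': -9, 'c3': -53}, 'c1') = 64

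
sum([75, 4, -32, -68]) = -21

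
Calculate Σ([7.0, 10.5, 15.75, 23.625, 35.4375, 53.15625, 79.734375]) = 7.0 + 10.5 + 15.75 + 23.625 + 35.4375 + 53.15625 + 79.734375
= 225.203125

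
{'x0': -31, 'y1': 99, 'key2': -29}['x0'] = -31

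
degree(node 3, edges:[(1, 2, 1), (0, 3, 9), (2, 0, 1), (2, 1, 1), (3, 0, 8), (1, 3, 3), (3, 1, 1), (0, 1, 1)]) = incident: (0,3), (3,0), (1,3), (3,1)
= 4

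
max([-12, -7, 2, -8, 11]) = 11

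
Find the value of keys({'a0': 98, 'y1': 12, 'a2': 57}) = ['a0', 'y1', 'a2']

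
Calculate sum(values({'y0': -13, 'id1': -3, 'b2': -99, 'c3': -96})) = -211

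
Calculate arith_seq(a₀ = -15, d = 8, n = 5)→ [-15, -7, 1, 9, 17]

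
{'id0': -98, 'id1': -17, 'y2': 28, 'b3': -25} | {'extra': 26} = {'id0': -98, 'id1': -17, 'y2': 28, 'b3': -25, 'extra': 26}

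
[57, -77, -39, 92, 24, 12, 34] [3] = 92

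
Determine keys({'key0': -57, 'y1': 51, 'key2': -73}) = ['key0', 'y1', 'key2']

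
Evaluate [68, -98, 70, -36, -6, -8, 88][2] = 70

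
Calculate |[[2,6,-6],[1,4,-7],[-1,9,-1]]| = 88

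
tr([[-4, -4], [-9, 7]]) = diagonal: (-4) + 7
= 3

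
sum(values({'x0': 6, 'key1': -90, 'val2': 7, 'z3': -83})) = -160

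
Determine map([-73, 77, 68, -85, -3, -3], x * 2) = -73*2=-146, 77*2=154, 68*2=136, -85*2=-170, -3*2=-6, -3*2=-6
= [-146, 154, 136, -170, -6, -6]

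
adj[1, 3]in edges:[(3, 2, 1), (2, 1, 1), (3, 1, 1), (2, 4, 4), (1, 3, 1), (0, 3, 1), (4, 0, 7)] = 1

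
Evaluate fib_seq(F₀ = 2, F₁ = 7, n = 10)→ [2, 7, 9, 16, 25, 41, 66, 107, 173, 280]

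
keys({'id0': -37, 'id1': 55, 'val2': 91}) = ['id0', 'id1', 'val2']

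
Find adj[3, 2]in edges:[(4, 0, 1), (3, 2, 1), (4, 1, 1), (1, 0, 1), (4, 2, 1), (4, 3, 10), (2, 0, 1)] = 1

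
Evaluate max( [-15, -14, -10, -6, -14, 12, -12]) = 12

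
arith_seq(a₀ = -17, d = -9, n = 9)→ a_0 = -17 + 0*-9 = -17
a_1 = -17 + 1*-9 = -26
a_2 = -17 + 2*-9 = -35
...
= [-17, -26, -35, -44, -53, -62, -71, -80, -89]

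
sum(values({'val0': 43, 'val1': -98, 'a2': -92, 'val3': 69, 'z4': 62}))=43 + (-98) + (-92) + 69 + 62
= -16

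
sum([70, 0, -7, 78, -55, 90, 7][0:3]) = 63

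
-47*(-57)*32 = 85728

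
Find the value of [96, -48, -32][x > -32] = keep x where x > -32: 96✓, -48✗, -32✗
= [96]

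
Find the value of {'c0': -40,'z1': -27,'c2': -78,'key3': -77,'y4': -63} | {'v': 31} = {'c0': -40, 'z1': -27, 'c2': -78, 'key3': -77, 'y4': -63, 'v': 31}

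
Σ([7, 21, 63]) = 7 + 21 + 63
= 91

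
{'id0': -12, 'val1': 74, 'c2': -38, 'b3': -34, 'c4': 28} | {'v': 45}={'id0': -12, 'val1': 74, 'c2': -38, 'b3': -34, 'c4': 28, 'v': 45}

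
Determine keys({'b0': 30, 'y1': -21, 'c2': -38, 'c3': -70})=['b0', 'y1', 'c2', 'c3']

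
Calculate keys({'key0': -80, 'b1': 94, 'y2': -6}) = ['key0', 'b1', 'y2']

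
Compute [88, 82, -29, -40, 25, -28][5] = -28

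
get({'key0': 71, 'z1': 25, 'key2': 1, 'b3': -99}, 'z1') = 25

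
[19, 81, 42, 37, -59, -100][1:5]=[81, 42, 37, -59]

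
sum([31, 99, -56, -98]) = 31 + 99 + (-56) + (-98)
= -24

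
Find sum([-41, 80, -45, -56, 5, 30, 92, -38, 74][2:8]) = -12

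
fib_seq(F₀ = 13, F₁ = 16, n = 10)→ [13, 16, 29, 45, 74, 119, 193, 312, 505, 817]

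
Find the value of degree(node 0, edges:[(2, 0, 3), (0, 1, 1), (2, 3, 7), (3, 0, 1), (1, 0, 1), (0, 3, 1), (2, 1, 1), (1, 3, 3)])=incident: (2,0), (0,1), (3,0), (1,0), (0,3)
= 5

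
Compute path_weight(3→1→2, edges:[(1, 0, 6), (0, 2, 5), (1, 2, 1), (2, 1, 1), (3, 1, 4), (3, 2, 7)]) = w(3→1)=4 + w(1→2)=1
= 5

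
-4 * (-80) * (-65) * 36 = -748800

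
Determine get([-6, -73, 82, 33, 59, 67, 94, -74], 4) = 59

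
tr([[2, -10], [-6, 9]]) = diagonal: 2 + 9
= 11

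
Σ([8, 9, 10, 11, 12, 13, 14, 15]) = 8 + 9 + 10 + 11 + 12 + 13 + 14 + 15
= 92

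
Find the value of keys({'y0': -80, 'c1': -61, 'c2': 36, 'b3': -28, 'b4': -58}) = ['y0', 'c1', 'c2', 'b3', 'b4']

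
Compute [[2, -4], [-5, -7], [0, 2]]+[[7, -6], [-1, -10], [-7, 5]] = [[9, -10], [-6, -17], [-7, 7]]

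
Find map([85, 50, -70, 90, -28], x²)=[7225, 2500, 4900, 8100, 784]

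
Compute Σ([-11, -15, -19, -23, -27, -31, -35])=-161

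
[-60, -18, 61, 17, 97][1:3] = [-18, 61]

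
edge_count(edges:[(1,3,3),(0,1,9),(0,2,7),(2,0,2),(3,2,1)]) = 5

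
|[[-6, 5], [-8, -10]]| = 100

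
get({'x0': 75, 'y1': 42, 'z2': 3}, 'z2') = 3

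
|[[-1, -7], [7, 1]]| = (-1)*(1) - (-7)*(7)
= 48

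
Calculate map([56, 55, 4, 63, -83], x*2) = [112, 110, 8, 126, -166]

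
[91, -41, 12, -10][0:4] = [91, -41, 12, -10]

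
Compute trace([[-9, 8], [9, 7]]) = -2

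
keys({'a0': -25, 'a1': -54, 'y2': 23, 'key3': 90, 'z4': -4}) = ['a0', 'a1', 'y2', 'key3', 'z4']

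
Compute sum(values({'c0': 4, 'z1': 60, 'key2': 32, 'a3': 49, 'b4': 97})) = 4 + 60 + 32 + 49 + 97
= 242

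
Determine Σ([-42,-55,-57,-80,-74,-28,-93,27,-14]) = (-42) + (-55) + (-57) + (-80) + (-74) + (-28) + (-93) + 27 + (-14)
= -416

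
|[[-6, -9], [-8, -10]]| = (-6)*(-10) - (-9)*(-8)
= -12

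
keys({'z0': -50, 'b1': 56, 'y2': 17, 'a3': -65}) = ['z0', 'b1', 'y2', 'a3']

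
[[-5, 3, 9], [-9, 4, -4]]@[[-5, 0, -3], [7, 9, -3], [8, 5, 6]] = C[0][0] = (-5)*(-5) + (3)*(7) + (9)*(8) = 118
C[0][1] = (-5)*(0) + (3)*(9) + (9)*(5) = 72
C[0][2] = (-5)*(-3) + (3)*(-3) + (9)*(6) = 60
C[1][0] = (-9)*(-5) + (4)*(7) + (-4)*(8) = 41
C[1][1] = (-9)*(0) + (4)*(9) + (-4)*(5) = 16
C[1][2] = (-9)*(-3) + (4)*(-3) + (-4)*(6) = -9
= [[118, 72, 60], [41, 16, -9]]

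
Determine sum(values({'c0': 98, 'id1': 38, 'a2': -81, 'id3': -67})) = -12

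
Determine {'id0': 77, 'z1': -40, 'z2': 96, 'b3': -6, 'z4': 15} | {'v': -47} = {'id0': 77, 'z1': -40, 'z2': 96, 'b3': -6, 'z4': 15, 'v': -47}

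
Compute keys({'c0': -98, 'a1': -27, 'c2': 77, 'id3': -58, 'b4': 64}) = ['c0', 'a1', 'c2', 'id3', 'b4']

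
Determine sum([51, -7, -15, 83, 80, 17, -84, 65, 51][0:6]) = slice → [51, -7, -15, 83, 80, 17]
51 + (-7) + (-15) + 83 + 80 + 17
= 209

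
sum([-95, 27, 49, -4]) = -23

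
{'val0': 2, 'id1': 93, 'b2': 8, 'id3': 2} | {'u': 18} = {'val0': 2, 'id1': 93, 'b2': 8, 'id3': 2, 'u': 18}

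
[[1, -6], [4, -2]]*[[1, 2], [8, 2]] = [[-47, -10], [-12, 4]]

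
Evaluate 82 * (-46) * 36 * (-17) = 2308464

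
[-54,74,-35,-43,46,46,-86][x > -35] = [74, 46, 46]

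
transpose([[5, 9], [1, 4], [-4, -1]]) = [[5, 1, -4], [9, 4, -1]]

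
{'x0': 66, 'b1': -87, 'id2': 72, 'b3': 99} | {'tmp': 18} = {'x0': 66, 'b1': -87, 'id2': 72, 'b3': 99, 'tmp': 18}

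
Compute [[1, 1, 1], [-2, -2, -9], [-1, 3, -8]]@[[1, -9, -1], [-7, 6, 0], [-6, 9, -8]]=[[-12, 6, -9], [66, -75, 74], [26, -45, 65]]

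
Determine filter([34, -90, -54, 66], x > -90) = [34, -54, 66]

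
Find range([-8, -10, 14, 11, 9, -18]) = 32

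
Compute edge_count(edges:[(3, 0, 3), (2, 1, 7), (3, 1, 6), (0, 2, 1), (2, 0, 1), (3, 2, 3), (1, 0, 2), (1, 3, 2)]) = 8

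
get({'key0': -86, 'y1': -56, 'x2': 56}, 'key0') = -86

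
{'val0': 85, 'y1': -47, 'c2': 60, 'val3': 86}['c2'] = 60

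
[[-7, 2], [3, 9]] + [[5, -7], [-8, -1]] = [[-2, -5], [-5, 8]]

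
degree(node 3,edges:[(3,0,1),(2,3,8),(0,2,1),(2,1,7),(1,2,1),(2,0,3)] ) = incident: (3,0), (2,3)
= 2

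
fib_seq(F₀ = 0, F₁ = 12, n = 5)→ F_2 = F_1 + F_0 = 12
F_3 = F_2 + F_1 = 24
F_4 = F_3 + F_2 = 36
= [0, 12, 12, 24, 36]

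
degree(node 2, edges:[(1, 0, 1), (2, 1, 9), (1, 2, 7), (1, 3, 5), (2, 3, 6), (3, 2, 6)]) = incident: (2,1), (1,2), (2,3), (3,2)
= 4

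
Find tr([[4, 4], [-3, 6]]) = diagonal: 4 + 6
= 10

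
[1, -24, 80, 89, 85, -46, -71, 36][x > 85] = [89]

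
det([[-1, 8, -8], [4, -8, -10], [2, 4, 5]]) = (1)*(-1)*det([[-8, -10], [4, 5]]) + (-1)*(8)*det([[4, -10], [2, 5]]) + (1)*(-8)*det([[4, -8], [2, 4]])
= 0 + -320 + -256
= -576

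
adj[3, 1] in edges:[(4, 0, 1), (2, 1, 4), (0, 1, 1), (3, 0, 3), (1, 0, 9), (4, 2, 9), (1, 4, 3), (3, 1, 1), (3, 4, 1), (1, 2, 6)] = 1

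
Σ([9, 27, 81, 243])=360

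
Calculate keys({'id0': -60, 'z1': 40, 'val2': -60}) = ['id0', 'z1', 'val2']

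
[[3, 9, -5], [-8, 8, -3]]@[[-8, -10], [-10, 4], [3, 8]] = [[-129, -34], [-25, 88]]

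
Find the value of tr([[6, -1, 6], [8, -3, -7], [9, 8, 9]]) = diagonal: 6 + (-3) + 9
= 12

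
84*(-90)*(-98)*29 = 21485520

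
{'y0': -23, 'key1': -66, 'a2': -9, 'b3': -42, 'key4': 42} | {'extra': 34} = {'y0': -23, 'key1': -66, 'a2': -9, 'b3': -42, 'key4': 42, 'extra': 34}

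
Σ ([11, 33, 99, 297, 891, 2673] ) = 4004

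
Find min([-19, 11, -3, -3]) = -19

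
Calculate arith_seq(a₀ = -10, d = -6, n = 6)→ a_0 = -10 + 0*-6 = -10
a_1 = -10 + 1*-6 = -16
a_2 = -10 + 2*-6 = -22
...
= [-10, -16, -22, -28, -34, -40]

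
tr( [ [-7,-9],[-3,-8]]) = -15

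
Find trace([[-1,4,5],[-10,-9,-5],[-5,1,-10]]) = -20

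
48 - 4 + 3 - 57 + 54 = 44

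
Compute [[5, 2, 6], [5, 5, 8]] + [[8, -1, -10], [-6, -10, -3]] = [[13, 1, -4], [-1, -5, 5]]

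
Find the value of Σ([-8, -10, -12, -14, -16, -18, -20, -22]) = -120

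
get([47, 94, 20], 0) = 47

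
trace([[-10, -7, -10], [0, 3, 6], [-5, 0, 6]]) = -1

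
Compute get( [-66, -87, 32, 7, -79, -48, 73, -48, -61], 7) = -48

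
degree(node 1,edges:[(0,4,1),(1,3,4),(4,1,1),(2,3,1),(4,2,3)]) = incident: (1,3), (4,1)
= 2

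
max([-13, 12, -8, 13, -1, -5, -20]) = 13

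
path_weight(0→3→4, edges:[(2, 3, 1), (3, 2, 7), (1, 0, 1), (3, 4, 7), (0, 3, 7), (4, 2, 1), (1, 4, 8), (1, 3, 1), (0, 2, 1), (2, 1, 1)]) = w(0→3)=7 + w(3→4)=7
= 14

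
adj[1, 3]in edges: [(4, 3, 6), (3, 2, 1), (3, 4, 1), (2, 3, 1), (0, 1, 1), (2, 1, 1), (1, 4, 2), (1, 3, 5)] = 5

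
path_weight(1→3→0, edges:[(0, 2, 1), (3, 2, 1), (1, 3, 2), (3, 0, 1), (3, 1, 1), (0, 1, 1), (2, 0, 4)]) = w(1→3)=2 + w(3→0)=1
= 3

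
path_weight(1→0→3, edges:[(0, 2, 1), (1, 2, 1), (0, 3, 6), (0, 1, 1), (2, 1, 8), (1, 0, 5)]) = w(1→0)=5 + w(0→3)=6
= 11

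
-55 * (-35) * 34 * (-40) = -2618000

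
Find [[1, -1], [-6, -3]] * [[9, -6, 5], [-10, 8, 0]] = [[19, -14, 5], [-24, 12, -30]]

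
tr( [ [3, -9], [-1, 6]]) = diagonal: 3 + 6
= 9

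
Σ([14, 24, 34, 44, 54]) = 14 + 24 + 34 + 44 + 54
= 170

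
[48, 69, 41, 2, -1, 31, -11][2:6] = [41, 2, -1, 31]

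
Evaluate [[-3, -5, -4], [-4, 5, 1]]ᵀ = [[-3, -4], [-5, 5], [-4, 1]]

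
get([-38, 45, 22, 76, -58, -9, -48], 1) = 45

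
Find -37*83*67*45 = -9259065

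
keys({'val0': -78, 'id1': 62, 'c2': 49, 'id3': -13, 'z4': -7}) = ['val0', 'id1', 'c2', 'id3', 'z4']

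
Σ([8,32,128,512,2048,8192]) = 10920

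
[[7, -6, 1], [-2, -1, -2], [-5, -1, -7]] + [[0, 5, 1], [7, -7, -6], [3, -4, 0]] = [[7, -1, 2], [5, -8, -8], [-2, -5, -7]]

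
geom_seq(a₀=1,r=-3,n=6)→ [1, -3, 9, -27, 81, -243]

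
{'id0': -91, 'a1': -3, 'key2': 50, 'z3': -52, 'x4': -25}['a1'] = -3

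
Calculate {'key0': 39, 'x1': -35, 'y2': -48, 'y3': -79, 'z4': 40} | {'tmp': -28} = {'key0': 39, 'x1': -35, 'y2': -48, 'y3': -79, 'z4': 40, 'tmp': -28}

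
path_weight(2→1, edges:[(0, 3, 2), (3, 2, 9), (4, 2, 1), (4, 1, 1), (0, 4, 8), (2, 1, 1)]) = 1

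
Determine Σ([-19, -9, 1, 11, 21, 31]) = (-19) + (-9) + 1 + 11 + 21 + 31
= 36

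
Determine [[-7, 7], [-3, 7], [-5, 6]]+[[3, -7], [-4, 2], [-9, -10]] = [[-4, 0], [-7, 9], [-14, -4]]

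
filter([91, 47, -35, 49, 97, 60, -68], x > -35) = keep x where x > -35: 91✓, 47✓, -35✗, 49✓, 97✓, 60✓, -68✗
= [91, 47, 49, 97, 60]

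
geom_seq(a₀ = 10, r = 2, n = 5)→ [10, 20, 40, 80, 160]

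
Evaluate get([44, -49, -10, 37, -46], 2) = -10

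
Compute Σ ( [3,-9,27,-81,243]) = 183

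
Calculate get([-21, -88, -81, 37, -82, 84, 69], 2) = -81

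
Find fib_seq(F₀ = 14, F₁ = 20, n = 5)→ [14, 20, 34, 54, 88]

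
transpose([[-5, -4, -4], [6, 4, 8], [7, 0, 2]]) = [[-5, 6, 7], [-4, 4, 0], [-4, 8, 2]]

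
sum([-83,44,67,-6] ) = 22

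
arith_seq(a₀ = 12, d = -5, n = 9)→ [12, 7, 2, -3, -8, -13, -18, -23, -28]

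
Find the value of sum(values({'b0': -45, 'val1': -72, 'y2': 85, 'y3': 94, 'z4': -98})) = -36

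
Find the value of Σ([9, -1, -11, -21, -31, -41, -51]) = 9 + (-1) + (-11) + (-21) + (-31) + (-41) + (-51)
= -147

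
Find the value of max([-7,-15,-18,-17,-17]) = -7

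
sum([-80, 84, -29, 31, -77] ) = -71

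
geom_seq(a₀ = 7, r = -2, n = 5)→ [7, -14, 28, -56, 112]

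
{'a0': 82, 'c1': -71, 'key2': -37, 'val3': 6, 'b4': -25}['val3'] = 6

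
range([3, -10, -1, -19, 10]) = 29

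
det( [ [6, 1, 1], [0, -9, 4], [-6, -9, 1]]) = (1)*(6)*det([[-9, 4], [-9, 1]]) + (-1)*(1)*det([[0, 4], [-6, 1]]) + (1)*(1)*det([[0, -9], [-6, -9]])
= 162 + -24 + -54
= 84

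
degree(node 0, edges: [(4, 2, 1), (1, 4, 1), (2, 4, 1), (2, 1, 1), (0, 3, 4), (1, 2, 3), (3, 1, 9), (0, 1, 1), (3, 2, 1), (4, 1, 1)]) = 2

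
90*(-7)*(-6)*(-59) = -223020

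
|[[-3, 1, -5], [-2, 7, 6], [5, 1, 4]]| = 157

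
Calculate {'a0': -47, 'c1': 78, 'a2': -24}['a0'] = -47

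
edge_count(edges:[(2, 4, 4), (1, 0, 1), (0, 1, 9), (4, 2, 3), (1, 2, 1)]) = 5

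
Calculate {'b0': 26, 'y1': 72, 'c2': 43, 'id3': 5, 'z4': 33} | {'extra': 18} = {'b0': 26, 'y1': 72, 'c2': 43, 'id3': 5, 'z4': 33, 'extra': 18}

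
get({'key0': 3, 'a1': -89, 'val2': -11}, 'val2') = -11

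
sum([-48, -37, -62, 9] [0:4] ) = -138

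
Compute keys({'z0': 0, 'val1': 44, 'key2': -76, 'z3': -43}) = ['z0', 'val1', 'key2', 'z3']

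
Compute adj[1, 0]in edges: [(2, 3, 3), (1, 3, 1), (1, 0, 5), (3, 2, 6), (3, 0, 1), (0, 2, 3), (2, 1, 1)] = 5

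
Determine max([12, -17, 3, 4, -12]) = 12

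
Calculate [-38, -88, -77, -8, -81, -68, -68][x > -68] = [-38, -8]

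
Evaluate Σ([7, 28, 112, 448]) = 7 + 28 + 112 + 448
= 595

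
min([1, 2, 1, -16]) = -16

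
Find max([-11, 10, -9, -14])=10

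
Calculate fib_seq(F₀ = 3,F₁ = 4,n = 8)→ [3, 4, 7, 11, 18, 29, 47, 76]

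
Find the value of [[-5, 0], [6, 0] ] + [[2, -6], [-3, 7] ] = [[-3, -6], [3, 7]]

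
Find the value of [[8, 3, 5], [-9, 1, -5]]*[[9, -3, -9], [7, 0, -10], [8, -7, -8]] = C[0][0] = (8)*(9) + (3)*(7) + (5)*(8) = 133
C[0][1] = (8)*(-3) + (3)*(0) + (5)*(-7) = -59
C[0][2] = (8)*(-9) + (3)*(-10) + (5)*(-8) = -142
C[1][0] = (-9)*(9) + (1)*(7) + (-5)*(8) = -114
C[1][1] = (-9)*(-3) + (1)*(0) + (-5)*(-7) = 62
C[1][2] = (-9)*(-9) + (1)*(-10) + (-5)*(-8) = 111
= [[133, -59, -142], [-114, 62, 111]]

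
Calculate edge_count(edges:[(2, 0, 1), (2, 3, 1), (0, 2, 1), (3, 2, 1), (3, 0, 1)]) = 5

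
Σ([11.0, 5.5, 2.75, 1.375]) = 11.0 + 5.5 + 2.75 + 1.375
= 20.625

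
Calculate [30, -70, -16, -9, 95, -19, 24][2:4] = [-16, -9]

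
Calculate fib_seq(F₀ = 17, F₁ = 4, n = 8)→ [17, 4, 21, 25, 46, 71, 117, 188]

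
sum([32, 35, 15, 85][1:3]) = slice → [35, 15]
35 + 15
= 50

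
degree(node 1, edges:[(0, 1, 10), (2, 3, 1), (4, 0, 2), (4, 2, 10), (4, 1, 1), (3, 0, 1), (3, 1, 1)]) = 3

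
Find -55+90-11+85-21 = 88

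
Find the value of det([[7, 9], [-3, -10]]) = -43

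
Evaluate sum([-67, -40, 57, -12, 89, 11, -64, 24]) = -2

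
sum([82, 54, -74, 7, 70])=139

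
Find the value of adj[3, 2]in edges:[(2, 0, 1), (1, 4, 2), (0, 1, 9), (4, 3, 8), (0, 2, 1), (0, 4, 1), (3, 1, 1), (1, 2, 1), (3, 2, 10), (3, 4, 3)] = 10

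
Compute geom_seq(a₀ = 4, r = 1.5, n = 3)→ a_0 = 4*1.5^0 = 4.0
a_1 = 4*1.5^1 = 6.0
a_2 = 4*1.5^2 = 9.0
= [4.0, 6.0, 9.0]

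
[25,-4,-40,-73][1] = -4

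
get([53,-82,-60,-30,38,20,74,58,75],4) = 38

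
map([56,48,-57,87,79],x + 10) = [66, 58, -47, 97, 89]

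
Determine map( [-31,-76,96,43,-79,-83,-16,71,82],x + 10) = [-21, -66, 106, 53, -69, -73, -6, 81, 92]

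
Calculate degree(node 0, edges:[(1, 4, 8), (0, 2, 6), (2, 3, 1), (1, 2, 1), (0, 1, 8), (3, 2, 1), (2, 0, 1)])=3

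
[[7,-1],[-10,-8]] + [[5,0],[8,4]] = [[12, -1], [-2, -4]]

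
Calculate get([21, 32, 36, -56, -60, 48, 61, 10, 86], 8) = 86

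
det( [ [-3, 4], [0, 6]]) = -18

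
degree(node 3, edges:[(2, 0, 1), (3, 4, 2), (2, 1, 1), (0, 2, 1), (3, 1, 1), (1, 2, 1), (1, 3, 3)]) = incident: (3,4), (3,1), (1,3)
= 3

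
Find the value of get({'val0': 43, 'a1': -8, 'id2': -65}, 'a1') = -8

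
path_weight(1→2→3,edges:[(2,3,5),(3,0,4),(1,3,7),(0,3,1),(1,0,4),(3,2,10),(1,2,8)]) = w(1→2)=8 + w(2→3)=5
= 13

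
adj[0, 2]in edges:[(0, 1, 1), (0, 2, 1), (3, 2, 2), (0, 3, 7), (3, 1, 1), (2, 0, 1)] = 1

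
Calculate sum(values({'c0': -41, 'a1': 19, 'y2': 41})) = 19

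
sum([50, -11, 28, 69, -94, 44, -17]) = 50 + (-11) + 28 + 69 + (-94) + 44 + (-17)
= 69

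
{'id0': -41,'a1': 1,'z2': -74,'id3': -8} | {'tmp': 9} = {'id0': -41, 'a1': 1, 'z2': -74, 'id3': -8, 'tmp': 9}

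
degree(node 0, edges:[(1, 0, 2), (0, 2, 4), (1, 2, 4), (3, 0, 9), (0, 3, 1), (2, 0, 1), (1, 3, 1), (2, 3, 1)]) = 5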